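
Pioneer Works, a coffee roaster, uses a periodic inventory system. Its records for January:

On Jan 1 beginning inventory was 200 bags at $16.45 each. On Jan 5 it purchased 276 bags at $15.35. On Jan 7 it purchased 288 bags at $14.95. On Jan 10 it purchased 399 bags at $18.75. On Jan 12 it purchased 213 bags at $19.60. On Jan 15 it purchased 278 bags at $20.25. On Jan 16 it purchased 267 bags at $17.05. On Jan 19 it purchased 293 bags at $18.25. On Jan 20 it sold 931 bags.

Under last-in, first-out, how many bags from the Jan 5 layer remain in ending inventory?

276

Jan 20, 931 sold [LIFO — newest first]: 293 @ $18.25 + 267 @ $17.05 + 278 @ $20.25 + 93 @ $19.60 = $17,351.90
Ending inventory: 200 @ $16.45 + 276 @ $15.35 + 288 @ $14.95 + 399 @ $18.75 + 120 @ $19.60 = $21,665.45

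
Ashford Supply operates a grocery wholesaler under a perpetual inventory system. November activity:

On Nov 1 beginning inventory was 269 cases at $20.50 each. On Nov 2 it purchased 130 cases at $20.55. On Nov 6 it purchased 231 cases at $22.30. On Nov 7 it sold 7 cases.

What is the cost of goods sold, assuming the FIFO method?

COGS = $143.50

Nov 7, 7 sold [FIFO — oldest first]: 7 @ $20.50 = $143.50
Ending inventory: 262 @ $20.50 + 130 @ $20.55 + 231 @ $22.30 = $13,193.80
Check: goods available $13,337.30 = COGS $143.50 + ending $13,193.80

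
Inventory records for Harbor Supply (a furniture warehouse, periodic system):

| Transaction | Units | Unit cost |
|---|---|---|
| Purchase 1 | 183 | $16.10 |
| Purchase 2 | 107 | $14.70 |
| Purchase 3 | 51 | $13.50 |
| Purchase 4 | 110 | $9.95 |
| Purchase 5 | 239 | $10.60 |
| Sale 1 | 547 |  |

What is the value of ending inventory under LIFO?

Sale 1 (547) [LIFO — newest first]: 239 @ $10.60 + 110 @ $9.95 + 51 @ $13.50 + 107 @ $14.70 + 40 @ $16.10 = $6,533.30
Ending inventory: 143 @ $16.10 = $2,302.30

Ending inventory = $2,302.30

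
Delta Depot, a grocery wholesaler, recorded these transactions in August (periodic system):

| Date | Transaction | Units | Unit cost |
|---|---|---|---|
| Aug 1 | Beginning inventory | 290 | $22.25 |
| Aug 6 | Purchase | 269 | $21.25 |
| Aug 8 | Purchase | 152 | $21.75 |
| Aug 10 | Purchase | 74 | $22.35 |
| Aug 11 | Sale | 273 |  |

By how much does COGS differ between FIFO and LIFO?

$115.60

FIFO COGS: 273 @ $22.25 = $6,074.25
LIFO COGS: 74 @ $22.35 + 152 @ $21.75 + 47 @ $21.25 = $5,958.65
Difference = |$6,074.25 − $5,958.65| = $115.60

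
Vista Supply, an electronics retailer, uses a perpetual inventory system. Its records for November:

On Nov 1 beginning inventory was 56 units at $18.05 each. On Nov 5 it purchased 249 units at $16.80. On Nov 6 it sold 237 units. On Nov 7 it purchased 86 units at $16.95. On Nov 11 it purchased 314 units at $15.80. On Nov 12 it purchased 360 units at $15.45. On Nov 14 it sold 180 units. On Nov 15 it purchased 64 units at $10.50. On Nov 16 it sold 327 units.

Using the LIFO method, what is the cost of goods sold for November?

Nov 6, 237 sold [LIFO — newest first]: 237 @ $16.80 = $3,981.60
Nov 14, 180 sold [LIFO — newest first]: 180 @ $15.45 = $2,781.00
Nov 16, 327 sold [LIFO — newest first]: 64 @ $10.50 + 180 @ $15.45 + 83 @ $15.80 = $4,764.40
Total COGS = $3,981.60 + $2,781.00 + $4,764.40 = $11,527.00
Ending inventory: 56 @ $18.05 + 12 @ $16.80 + 86 @ $16.95 + 231 @ $15.80 = $6,319.90
Check: goods available $17,846.90 = COGS $11,527.00 + ending $6,319.90

COGS = $11,527.00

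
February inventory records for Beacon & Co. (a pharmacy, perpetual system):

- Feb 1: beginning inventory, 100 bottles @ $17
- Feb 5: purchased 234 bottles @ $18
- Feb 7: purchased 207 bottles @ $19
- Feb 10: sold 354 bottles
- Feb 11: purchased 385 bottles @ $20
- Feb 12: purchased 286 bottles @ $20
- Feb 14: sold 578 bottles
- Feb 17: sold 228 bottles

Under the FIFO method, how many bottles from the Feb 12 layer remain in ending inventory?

52

Feb 10, 354 sold [FIFO — oldest first]: 100 @ $17 + 234 @ $18 + 20 @ $19 = $6,292
Feb 14, 578 sold [FIFO — oldest first]: 187 @ $19 + 385 @ $20 + 6 @ $20 = $11,373
Feb 17, 228 sold [FIFO — oldest first]: 228 @ $20 = $4,560
Total COGS = $6,292 + $11,373 + $4,560 = $22,225
Ending inventory: 52 @ $20 = $1,040
Check: goods available $23,265 = COGS $22,225 + ending $1,040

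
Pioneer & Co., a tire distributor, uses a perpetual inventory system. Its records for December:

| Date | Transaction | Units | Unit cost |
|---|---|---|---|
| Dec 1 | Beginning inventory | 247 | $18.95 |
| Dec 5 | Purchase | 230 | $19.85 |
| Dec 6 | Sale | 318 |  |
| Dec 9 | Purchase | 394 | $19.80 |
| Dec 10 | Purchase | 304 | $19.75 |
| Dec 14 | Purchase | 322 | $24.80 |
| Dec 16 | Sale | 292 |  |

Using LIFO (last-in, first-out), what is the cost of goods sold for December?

COGS = $13,474.70

Dec 6, 318 sold [LIFO — newest first]: 230 @ $19.85 + 88 @ $18.95 = $6,233.10
Dec 16, 292 sold [LIFO — newest first]: 292 @ $24.80 = $7,241.60
Total COGS = $6,233.10 + $7,241.60 = $13,474.70
Ending inventory: 159 @ $18.95 + 394 @ $19.80 + 304 @ $19.75 + 30 @ $24.80 = $17,562.25
Check: goods available $31,036.95 = COGS $13,474.70 + ending $17,562.25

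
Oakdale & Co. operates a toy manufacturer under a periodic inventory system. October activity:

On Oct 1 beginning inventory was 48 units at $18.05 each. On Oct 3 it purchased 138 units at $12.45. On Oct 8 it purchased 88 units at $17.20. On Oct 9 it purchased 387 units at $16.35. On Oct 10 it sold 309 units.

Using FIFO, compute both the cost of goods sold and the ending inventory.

Oct 10, 309 sold [FIFO — oldest first]: 48 @ $18.05 + 138 @ $12.45 + 88 @ $17.20 + 35 @ $16.35 = $4,670.35
Ending inventory: 352 @ $16.35 = $5,755.20

COGS = $4,670.35; ending inventory = $5,755.20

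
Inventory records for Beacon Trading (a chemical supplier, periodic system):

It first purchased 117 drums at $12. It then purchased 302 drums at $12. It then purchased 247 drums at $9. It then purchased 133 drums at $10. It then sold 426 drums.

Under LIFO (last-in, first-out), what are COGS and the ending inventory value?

COGS = $4,105; ending inventory = $4,476

Sale 1 (426) [LIFO — newest first]: 133 @ $10 + 247 @ $9 + 46 @ $12 = $4,105
Ending inventory: 117 @ $12 + 256 @ $12 = $4,476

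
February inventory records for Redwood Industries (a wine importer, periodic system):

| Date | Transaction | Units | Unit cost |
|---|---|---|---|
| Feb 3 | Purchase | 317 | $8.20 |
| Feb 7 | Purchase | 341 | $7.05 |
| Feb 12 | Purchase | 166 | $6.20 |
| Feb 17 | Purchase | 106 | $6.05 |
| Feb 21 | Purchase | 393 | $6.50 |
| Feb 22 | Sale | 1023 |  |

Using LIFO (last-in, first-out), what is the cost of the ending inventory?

Feb 22, 1023 sold [LIFO — newest first]: 393 @ $6.50 + 106 @ $6.05 + 166 @ $6.20 + 341 @ $7.05 + 17 @ $8.20 = $6,768.45
Ending inventory: 300 @ $8.20 = $2,460.00

Ending inventory = $2,460.00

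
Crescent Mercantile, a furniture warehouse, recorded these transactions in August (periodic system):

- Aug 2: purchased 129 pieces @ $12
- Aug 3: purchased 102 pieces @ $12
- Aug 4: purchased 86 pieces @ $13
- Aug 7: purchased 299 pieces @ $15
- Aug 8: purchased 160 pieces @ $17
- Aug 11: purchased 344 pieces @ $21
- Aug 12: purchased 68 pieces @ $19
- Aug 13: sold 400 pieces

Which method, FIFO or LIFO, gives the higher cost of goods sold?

LIFO

FIFO COGS: 129 @ $12 + 102 @ $12 + 86 @ $13 + 83 @ $15 = $5,135
LIFO COGS: 68 @ $19 + 332 @ $21 = $8,264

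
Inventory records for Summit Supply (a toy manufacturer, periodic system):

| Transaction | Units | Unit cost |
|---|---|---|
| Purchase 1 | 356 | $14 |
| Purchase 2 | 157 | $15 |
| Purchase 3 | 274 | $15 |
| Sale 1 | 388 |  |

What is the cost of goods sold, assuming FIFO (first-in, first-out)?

COGS = $5,464

Sale 1 (388) [FIFO — oldest first]: 356 @ $14 + 32 @ $15 = $5,464
Ending inventory: 125 @ $15 + 274 @ $15 = $5,985
Check: goods available $11,449 = COGS $5,464 + ending $5,985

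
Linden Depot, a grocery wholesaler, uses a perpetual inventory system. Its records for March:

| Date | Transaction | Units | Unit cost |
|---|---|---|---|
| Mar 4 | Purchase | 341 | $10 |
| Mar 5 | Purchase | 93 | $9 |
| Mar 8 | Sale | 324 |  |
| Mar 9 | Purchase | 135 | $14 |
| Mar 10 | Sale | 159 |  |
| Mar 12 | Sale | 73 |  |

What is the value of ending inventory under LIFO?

Ending inventory = $130

Mar 8, 324 sold [LIFO — newest first]: 93 @ $9 + 231 @ $10 = $3,147
Mar 10, 159 sold [LIFO — newest first]: 135 @ $14 + 24 @ $10 = $2,130
Mar 12, 73 sold [LIFO — newest first]: 73 @ $10 = $730
Total COGS = $3,147 + $2,130 + $730 = $6,007
Ending inventory: 13 @ $10 = $130
Check: goods available $6,137 = COGS $6,007 + ending $130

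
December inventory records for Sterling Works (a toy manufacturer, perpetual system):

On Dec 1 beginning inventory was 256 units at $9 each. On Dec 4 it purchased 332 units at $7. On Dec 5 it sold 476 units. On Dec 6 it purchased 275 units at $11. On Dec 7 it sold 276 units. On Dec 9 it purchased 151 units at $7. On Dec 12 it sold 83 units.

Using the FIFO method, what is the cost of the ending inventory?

Ending inventory = $1,365

Dec 5, 476 sold [FIFO — oldest first]: 256 @ $9 + 220 @ $7 = $3,844
Dec 7, 276 sold [FIFO — oldest first]: 112 @ $7 + 164 @ $11 = $2,588
Dec 12, 83 sold [FIFO — oldest first]: 83 @ $11 = $913
Total COGS = $3,844 + $2,588 + $913 = $7,345
Ending inventory: 28 @ $11 + 151 @ $7 = $1,365
Check: goods available $8,710 = COGS $7,345 + ending $1,365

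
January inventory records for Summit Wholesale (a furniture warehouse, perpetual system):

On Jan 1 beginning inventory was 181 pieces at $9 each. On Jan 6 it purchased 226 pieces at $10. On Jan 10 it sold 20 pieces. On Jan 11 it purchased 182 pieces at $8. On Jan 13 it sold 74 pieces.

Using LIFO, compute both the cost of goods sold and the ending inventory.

COGS = $792; ending inventory = $4,553

Jan 10, 20 sold [LIFO — newest first]: 20 @ $10 = $200
Jan 13, 74 sold [LIFO — newest first]: 74 @ $8 = $592
Total COGS = $200 + $592 = $792
Ending inventory: 181 @ $9 + 206 @ $10 + 108 @ $8 = $4,553
Check: goods available $5,345 = COGS $792 + ending $4,553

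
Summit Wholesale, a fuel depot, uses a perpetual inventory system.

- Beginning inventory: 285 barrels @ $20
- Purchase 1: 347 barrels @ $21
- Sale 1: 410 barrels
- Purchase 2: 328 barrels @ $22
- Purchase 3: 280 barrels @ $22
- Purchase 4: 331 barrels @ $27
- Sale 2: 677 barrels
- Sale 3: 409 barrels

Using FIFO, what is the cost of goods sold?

Sale 1 (410) [FIFO — oldest first]: 285 @ $20 + 125 @ $21 = $8,325
Sale 2 (677) [FIFO — oldest first]: 222 @ $21 + 328 @ $22 + 127 @ $22 = $14,672
Sale 3 (409) [FIFO — oldest first]: 153 @ $22 + 256 @ $27 = $10,278
Total COGS = $8,325 + $14,672 + $10,278 = $33,275
Ending inventory: 75 @ $27 = $2,025
Check: goods available $35,300 = COGS $33,275 + ending $2,025

COGS = $33,275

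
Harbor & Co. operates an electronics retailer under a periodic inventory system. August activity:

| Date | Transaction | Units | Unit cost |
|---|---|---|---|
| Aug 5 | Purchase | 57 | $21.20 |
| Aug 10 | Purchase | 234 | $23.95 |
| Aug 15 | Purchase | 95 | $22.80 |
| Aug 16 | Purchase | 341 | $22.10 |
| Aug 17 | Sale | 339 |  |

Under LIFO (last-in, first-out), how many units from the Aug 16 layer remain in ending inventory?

2

Aug 17, 339 sold [LIFO — newest first]: 339 @ $22.10 = $7,491.90
Ending inventory: 57 @ $21.20 + 234 @ $23.95 + 95 @ $22.80 + 2 @ $22.10 = $9,022.90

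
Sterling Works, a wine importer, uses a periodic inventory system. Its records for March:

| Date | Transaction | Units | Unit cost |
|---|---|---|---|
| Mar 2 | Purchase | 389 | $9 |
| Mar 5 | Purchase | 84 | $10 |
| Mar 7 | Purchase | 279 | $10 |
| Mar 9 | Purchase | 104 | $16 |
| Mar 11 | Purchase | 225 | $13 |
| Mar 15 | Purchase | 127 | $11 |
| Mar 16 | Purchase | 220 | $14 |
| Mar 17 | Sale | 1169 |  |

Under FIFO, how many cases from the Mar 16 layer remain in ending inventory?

Mar 17, 1169 sold [FIFO — oldest first]: 389 @ $9 + 84 @ $10 + 279 @ $10 + 104 @ $16 + 225 @ $13 + 88 @ $11 = $12,688
Ending inventory: 39 @ $11 + 220 @ $14 = $3,509

220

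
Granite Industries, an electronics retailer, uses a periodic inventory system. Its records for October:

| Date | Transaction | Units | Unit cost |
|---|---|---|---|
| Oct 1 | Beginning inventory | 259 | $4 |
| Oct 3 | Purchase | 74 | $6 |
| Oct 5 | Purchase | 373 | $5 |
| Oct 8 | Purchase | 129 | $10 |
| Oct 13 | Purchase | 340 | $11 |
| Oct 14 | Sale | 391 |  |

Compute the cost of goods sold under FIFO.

Oct 14, 391 sold [FIFO — oldest first]: 259 @ $4 + 74 @ $6 + 58 @ $5 = $1,770
Ending inventory: 315 @ $5 + 129 @ $10 + 340 @ $11 = $6,605
Check: goods available $8,375 = COGS $1,770 + ending $6,605

COGS = $1,770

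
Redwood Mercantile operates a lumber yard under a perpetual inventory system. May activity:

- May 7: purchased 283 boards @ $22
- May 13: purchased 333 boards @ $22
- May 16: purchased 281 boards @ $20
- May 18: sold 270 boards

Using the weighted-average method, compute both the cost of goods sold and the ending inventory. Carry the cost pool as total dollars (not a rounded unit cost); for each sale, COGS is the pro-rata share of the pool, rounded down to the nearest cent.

After May 7: 283 on hand, pool $6,226.00 (≈ $22.0000 each)
After May 13: 616 on hand, pool $13,552.00 (≈ $22.0000 each)
After May 16: 897 on hand, pool $19,172.00 (≈ $21.3735 each)
May 18, sell 270: 270/897 × $19,172.00 → $5,770.83
Ending inventory (cost pool remaining) = $13,401.17

COGS = $5,770.83; ending inventory = $13,401.17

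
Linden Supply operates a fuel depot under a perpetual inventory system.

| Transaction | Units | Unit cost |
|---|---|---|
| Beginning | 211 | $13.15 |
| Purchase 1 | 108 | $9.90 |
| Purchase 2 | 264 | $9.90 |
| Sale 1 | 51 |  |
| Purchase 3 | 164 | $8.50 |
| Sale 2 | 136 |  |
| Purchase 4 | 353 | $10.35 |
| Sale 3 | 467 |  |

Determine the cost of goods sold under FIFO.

Sale 1 (51) [FIFO — oldest first]: 51 @ $13.15 = $670.65
Sale 2 (136) [FIFO — oldest first]: 136 @ $13.15 = $1,788.40
Sale 3 (467) [FIFO — oldest first]: 24 @ $13.15 + 108 @ $9.90 + 264 @ $9.90 + 71 @ $8.50 = $4,601.90
Total COGS = $670.65 + $1,788.40 + $4,601.90 = $7,060.95
Ending inventory: 93 @ $8.50 + 353 @ $10.35 = $4,444.05

COGS = $7,060.95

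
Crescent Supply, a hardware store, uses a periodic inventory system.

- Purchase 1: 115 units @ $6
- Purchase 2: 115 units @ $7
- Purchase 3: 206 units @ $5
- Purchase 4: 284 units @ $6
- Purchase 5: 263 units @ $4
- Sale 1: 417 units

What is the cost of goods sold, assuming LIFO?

Sale 1 (417) [LIFO — newest first]: 263 @ $4 + 154 @ $6 = $1,976
Ending inventory: 115 @ $6 + 115 @ $7 + 206 @ $5 + 130 @ $6 = $3,305

COGS = $1,976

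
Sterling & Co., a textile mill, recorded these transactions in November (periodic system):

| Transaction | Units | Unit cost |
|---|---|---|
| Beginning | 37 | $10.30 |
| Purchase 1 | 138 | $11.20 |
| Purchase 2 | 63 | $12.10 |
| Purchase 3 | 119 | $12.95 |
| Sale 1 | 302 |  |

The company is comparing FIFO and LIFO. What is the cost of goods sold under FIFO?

FIFO COGS: 37 @ $10.30 + 138 @ $11.20 + 63 @ $12.10 + 64 @ $12.95 = $3,517.80
LIFO COGS: 119 @ $12.95 + 63 @ $12.10 + 120 @ $11.20 = $3,647.35

COGS = $3,517.80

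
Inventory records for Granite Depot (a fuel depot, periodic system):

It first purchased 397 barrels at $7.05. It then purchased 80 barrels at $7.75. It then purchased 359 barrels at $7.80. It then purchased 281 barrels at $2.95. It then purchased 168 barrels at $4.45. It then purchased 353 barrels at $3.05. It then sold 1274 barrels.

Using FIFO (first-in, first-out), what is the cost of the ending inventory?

Ending inventory = $1,125.60

Sale 1 (1274) [FIFO — oldest first]: 397 @ $7.05 + 80 @ $7.75 + 359 @ $7.80 + 281 @ $2.95 + 157 @ $4.45 = $7,746.65
Ending inventory: 11 @ $4.45 + 353 @ $3.05 = $1,125.60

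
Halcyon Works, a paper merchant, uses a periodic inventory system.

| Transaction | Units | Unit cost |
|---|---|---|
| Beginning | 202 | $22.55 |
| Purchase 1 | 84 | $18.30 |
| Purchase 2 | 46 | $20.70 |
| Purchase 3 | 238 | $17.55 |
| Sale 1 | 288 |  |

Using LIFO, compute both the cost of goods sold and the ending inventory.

Sale 1 (288) [LIFO — newest first]: 238 @ $17.55 + 46 @ $20.70 + 4 @ $18.30 = $5,202.30
Ending inventory: 202 @ $22.55 + 80 @ $18.30 = $6,019.10

COGS = $5,202.30; ending inventory = $6,019.10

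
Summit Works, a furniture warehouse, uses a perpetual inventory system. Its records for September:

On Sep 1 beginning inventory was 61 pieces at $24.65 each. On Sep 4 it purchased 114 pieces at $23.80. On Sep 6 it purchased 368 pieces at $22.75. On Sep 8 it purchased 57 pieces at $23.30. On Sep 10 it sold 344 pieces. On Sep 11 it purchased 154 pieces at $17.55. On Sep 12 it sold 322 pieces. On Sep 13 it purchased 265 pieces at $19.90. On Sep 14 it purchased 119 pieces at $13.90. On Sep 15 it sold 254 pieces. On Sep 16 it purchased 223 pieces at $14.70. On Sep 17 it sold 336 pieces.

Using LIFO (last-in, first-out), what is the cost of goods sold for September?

COGS = $24,340.80

Sep 10, 344 sold [LIFO — newest first]: 57 @ $23.30 + 287 @ $22.75 = $7,857.35
Sep 12, 322 sold [LIFO — newest first]: 154 @ $17.55 + 81 @ $22.75 + 87 @ $23.80 = $6,616.05
Sep 15, 254 sold [LIFO — newest first]: 119 @ $13.90 + 135 @ $19.90 = $4,340.60
Sep 17, 336 sold [LIFO — newest first]: 223 @ $14.70 + 113 @ $19.90 = $5,526.80
Total COGS = $7,857.35 + $6,616.05 + $4,340.60 + $5,526.80 = $24,340.80
Ending inventory: 61 @ $24.65 + 27 @ $23.80 + 17 @ $19.90 = $2,484.55
Check: goods available $26,825.35 = COGS $24,340.80 + ending $2,484.55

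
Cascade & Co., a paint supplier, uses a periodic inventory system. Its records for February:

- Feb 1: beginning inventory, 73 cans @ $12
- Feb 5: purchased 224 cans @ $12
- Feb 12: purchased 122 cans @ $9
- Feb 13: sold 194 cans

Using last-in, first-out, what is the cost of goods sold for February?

Feb 13, 194 sold [LIFO — newest first]: 122 @ $9 + 72 @ $12 = $1,962
Ending inventory: 73 @ $12 + 152 @ $12 = $2,700
Check: goods available $4,662 = COGS $1,962 + ending $2,700

COGS = $1,962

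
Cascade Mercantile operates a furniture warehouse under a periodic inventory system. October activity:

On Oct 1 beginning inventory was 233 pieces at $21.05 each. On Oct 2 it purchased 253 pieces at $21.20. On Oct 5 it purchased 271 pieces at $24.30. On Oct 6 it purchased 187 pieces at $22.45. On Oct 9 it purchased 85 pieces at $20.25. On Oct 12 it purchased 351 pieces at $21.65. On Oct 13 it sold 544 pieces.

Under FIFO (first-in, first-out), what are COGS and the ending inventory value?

COGS = $11,677.65; ending inventory = $18,694.45

Oct 13, 544 sold [FIFO — oldest first]: 233 @ $21.05 + 253 @ $21.20 + 58 @ $24.30 = $11,677.65
Ending inventory: 213 @ $24.30 + 187 @ $22.45 + 85 @ $20.25 + 351 @ $21.65 = $18,694.45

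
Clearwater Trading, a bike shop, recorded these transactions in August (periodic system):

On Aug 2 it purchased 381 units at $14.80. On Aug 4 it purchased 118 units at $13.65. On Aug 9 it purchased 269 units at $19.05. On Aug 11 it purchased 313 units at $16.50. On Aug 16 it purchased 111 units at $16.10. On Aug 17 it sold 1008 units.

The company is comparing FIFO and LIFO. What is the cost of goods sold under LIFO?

FIFO COGS: 381 @ $14.80 + 118 @ $13.65 + 269 @ $19.05 + 240 @ $16.50 = $16,333.95
LIFO COGS: 111 @ $16.10 + 313 @ $16.50 + 269 @ $19.05 + 118 @ $13.65 + 197 @ $14.80 = $16,602.35

COGS = $16,602.35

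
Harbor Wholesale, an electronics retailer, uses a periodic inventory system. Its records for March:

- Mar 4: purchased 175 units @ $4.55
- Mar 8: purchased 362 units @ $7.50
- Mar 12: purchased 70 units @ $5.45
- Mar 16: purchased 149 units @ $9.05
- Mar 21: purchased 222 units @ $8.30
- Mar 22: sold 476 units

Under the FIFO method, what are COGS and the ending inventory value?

COGS = $3,053.75; ending inventory = $4,030.05

Mar 22, 476 sold [FIFO — oldest first]: 175 @ $4.55 + 301 @ $7.50 = $3,053.75
Ending inventory: 61 @ $7.50 + 70 @ $5.45 + 149 @ $9.05 + 222 @ $8.30 = $4,030.05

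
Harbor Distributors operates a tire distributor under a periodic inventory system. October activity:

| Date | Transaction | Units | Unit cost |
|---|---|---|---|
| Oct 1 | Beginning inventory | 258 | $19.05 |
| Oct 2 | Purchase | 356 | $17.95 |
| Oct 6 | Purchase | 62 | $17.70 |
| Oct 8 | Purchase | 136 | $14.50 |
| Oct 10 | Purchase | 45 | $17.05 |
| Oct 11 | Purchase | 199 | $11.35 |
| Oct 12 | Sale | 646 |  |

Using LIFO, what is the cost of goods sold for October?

COGS = $9,757.10

Oct 12, 646 sold [LIFO — newest first]: 199 @ $11.35 + 45 @ $17.05 + 136 @ $14.50 + 62 @ $17.70 + 204 @ $17.95 = $9,757.10
Ending inventory: 258 @ $19.05 + 152 @ $17.95 = $7,643.30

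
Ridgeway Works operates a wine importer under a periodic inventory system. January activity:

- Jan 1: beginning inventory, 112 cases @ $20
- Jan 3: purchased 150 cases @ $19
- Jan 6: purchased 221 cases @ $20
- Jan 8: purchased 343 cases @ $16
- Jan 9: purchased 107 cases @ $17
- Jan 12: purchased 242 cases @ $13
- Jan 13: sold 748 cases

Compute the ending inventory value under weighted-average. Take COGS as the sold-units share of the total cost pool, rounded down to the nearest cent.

Jan 13, sell 748: 748/1175 × $19,963.00 → $12,708.36
Ending inventory (cost pool remaining) = $7,254.64

Ending inventory = $7,254.64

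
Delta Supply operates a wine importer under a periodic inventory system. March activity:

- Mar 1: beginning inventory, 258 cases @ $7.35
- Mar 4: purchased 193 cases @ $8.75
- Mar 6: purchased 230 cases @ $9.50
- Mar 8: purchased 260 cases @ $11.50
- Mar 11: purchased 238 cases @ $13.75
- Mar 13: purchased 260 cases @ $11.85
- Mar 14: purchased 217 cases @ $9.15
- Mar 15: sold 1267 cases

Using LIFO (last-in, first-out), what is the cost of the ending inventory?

Mar 15, 1267 sold [LIFO — newest first]: 217 @ $9.15 + 260 @ $11.85 + 238 @ $13.75 + 260 @ $11.50 + 230 @ $9.50 + 62 @ $8.75 = $14,056.55
Ending inventory: 258 @ $7.35 + 131 @ $8.75 = $3,042.55
Check: goods available $17,099.10 = COGS $14,056.55 + ending $3,042.55

Ending inventory = $3,042.55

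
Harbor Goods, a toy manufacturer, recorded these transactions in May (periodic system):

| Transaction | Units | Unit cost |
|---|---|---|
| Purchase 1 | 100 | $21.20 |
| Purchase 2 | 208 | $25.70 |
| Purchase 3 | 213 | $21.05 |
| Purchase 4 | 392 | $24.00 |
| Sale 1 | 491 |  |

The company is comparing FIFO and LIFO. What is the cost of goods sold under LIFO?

FIFO COGS: 100 @ $21.20 + 208 @ $25.70 + 183 @ $21.05 = $11,317.75
LIFO COGS: 392 @ $24.00 + 99 @ $21.05 = $11,491.95

COGS = $11,491.95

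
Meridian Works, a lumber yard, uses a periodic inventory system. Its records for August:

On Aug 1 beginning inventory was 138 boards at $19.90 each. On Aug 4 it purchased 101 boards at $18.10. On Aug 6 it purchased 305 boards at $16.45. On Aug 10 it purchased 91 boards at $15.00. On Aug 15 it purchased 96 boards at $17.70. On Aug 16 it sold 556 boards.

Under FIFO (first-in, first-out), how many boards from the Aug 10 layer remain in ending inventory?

79

Aug 16, 556 sold [FIFO — oldest first]: 138 @ $19.90 + 101 @ $18.10 + 305 @ $16.45 + 12 @ $15.00 = $9,771.55
Ending inventory: 79 @ $15.00 + 96 @ $17.70 = $2,884.20
Check: goods available $12,655.75 = COGS $9,771.55 + ending $2,884.20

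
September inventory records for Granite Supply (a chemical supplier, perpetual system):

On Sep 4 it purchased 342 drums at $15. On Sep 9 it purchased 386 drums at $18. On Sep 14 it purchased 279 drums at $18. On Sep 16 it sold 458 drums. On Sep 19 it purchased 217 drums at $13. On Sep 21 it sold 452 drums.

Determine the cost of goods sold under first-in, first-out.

Sep 16, 458 sold [FIFO — oldest first]: 342 @ $15 + 116 @ $18 = $7,218
Sep 21, 452 sold [FIFO — oldest first]: 270 @ $18 + 182 @ $18 = $8,136
Total COGS = $7,218 + $8,136 = $15,354
Ending inventory: 97 @ $18 + 217 @ $13 = $4,567

COGS = $15,354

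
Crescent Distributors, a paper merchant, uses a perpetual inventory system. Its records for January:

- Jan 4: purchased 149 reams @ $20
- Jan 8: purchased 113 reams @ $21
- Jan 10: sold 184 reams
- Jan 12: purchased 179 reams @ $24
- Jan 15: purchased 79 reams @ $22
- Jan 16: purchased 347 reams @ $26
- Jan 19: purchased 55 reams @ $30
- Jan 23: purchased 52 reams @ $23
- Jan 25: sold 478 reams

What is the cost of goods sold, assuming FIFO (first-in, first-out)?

Jan 10, 184 sold [FIFO — oldest first]: 149 @ $20 + 35 @ $21 = $3,715
Jan 25, 478 sold [FIFO — oldest first]: 78 @ $21 + 179 @ $24 + 79 @ $22 + 142 @ $26 = $11,364
Total COGS = $3,715 + $11,364 = $15,079
Ending inventory: 205 @ $26 + 55 @ $30 + 52 @ $23 = $8,176
Check: goods available $23,255 = COGS $15,079 + ending $8,176

COGS = $15,079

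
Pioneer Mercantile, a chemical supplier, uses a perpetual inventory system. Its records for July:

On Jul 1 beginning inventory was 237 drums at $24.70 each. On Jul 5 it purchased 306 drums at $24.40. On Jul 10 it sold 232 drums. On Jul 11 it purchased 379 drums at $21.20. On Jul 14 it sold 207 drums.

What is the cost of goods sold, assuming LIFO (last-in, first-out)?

Jul 10, 232 sold [LIFO — newest first]: 232 @ $24.40 = $5,660.80
Jul 14, 207 sold [LIFO — newest first]: 207 @ $21.20 = $4,388.40
Total COGS = $5,660.80 + $4,388.40 = $10,049.20
Ending inventory: 237 @ $24.70 + 74 @ $24.40 + 172 @ $21.20 = $11,305.90
Check: goods available $21,355.10 = COGS $10,049.20 + ending $11,305.90

COGS = $10,049.20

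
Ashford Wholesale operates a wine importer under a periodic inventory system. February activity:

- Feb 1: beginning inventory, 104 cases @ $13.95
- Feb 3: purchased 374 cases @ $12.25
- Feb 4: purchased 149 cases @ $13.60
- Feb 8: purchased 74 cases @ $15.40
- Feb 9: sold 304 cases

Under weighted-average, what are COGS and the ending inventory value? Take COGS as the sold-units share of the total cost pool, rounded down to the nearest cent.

Feb 9, sell 304: 304/701 × $9,198.30 → $3,988.99
Ending inventory (cost pool remaining) = $5,209.31

COGS = $3,988.99; ending inventory = $5,209.31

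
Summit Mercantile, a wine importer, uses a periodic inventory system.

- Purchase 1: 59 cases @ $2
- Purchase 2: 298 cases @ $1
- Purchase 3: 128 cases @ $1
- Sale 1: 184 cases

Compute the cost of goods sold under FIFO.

COGS = $243

Sale 1 (184) [FIFO — oldest first]: 59 @ $2 + 125 @ $1 = $243
Ending inventory: 173 @ $1 + 128 @ $1 = $301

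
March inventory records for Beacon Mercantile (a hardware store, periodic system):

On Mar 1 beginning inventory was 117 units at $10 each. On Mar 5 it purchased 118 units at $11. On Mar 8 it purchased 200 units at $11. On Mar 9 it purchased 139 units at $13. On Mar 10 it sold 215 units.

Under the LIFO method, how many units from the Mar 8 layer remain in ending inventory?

Mar 10, 215 sold [LIFO — newest first]: 139 @ $13 + 76 @ $11 = $2,643
Ending inventory: 117 @ $10 + 118 @ $11 + 124 @ $11 = $3,832

124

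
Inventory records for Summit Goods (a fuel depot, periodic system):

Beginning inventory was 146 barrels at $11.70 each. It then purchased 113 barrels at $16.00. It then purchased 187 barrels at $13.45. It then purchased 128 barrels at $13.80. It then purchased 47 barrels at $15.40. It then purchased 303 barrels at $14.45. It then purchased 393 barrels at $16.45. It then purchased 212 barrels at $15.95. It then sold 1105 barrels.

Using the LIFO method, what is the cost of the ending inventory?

Ending inventory = $5,735.45

Sale 1 (1105) [LIFO — newest first]: 212 @ $15.95 + 393 @ $16.45 + 303 @ $14.45 + 47 @ $15.40 + 128 @ $13.80 + 22 @ $13.45 = $17,010.70
Ending inventory: 146 @ $11.70 + 113 @ $16.00 + 165 @ $13.45 = $5,735.45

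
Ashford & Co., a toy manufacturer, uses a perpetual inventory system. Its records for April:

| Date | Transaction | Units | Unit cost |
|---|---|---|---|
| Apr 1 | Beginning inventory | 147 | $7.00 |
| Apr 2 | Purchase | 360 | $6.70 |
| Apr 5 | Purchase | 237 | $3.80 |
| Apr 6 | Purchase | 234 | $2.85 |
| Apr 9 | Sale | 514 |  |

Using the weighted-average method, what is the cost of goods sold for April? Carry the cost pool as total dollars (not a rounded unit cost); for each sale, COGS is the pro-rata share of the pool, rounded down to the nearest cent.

COGS = $2,632.27

After Apr 1: 147 on hand, pool $1,029.00 (≈ $7.0000 each)
After Apr 2: 507 on hand, pool $3,441.00 (≈ $6.7870 each)
After Apr 5: 744 on hand, pool $4,341.60 (≈ $5.8355 each)
After Apr 6: 978 on hand, pool $5,008.50 (≈ $5.1212 each)
Apr 9, sell 514: 514/978 × $5,008.50 → $2,632.27
Ending inventory (cost pool remaining) = $2,376.23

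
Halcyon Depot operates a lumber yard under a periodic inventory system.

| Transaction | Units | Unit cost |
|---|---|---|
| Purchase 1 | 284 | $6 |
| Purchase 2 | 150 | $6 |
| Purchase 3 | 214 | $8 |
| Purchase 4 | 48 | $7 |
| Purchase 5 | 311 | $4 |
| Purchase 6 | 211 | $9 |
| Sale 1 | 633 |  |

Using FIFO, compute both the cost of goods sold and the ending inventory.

COGS = $4,196; ending inventory = $3,599

Sale 1 (633) [FIFO — oldest first]: 284 @ $6 + 150 @ $6 + 199 @ $8 = $4,196
Ending inventory: 15 @ $8 + 48 @ $7 + 311 @ $4 + 211 @ $9 = $3,599
Check: goods available $7,795 = COGS $4,196 + ending $3,599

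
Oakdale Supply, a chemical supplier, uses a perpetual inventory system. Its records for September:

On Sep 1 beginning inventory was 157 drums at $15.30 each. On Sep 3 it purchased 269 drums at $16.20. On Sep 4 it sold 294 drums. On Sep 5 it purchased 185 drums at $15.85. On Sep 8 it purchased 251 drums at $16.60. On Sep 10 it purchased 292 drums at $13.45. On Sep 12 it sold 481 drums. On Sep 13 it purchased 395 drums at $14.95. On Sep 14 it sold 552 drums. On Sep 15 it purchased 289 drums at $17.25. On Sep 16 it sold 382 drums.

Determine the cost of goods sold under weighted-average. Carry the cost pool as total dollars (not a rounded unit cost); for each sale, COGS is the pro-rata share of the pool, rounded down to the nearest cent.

COGS = $26,571.87

After Sep 1: 157 on hand, pool $2,402.10 (≈ $15.3000 each)
After Sep 3: 426 on hand, pool $6,759.90 (≈ $15.8683 each)
Sep 4, sell 294: 294/426 × $6,759.90 → $4,665.28
After Sep 5: 317 on hand, pool $5,026.87 (≈ $15.8576 each)
After Sep 8: 568 on hand, pool $9,193.47 (≈ $16.1857 each)
After Sep 10: 860 on hand, pool $13,120.87 (≈ $15.2568 each)
Sep 12, sell 481: 481/860 × $13,120.87 → $7,338.53
After Sep 13: 774 on hand, pool $11,687.59 (≈ $15.1002 each)
Sep 14, sell 552: 552/774 × $11,687.59 → $8,335.33
After Sep 15: 511 on hand, pool $8,337.51 (≈ $16.3161 each)
Sep 16, sell 382: 382/511 × $8,337.51 → $6,232.73
Total COGS = $4,665.28 + $7,338.53 + $8,335.33 + $6,232.73 = $26,571.87
Ending inventory (cost pool remaining) = $2,104.78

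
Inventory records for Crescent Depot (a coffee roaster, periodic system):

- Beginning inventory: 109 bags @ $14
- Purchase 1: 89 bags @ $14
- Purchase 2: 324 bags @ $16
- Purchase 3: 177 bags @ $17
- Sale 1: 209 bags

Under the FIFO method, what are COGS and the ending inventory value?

Sale 1 (209) [FIFO — oldest first]: 109 @ $14 + 89 @ $14 + 11 @ $16 = $2,948
Ending inventory: 313 @ $16 + 177 @ $17 = $8,017

COGS = $2,948; ending inventory = $8,017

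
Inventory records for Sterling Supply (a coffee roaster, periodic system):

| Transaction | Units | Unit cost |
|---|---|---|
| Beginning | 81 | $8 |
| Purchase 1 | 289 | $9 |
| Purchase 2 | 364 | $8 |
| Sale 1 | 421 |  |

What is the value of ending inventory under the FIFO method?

Sale 1 (421) [FIFO — oldest first]: 81 @ $8 + 289 @ $9 + 51 @ $8 = $3,657
Ending inventory: 313 @ $8 = $2,504
Check: goods available $6,161 = COGS $3,657 + ending $2,504

Ending inventory = $2,504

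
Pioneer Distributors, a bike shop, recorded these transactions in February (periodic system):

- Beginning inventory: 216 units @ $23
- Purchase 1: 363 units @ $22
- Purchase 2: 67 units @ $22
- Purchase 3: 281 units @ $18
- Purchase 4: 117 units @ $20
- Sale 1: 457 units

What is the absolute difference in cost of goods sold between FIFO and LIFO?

FIFO COGS: 216 @ $23 + 241 @ $22 = $10,270
LIFO COGS: 117 @ $20 + 281 @ $18 + 59 @ $22 = $8,696
Difference = |$10,270 − $8,696| = $1,574

$1,574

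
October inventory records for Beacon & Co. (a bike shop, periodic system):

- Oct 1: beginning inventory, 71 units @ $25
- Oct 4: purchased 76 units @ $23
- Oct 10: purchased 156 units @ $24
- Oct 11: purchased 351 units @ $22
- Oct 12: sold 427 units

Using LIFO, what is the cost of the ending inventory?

Oct 12, 427 sold [LIFO — newest first]: 351 @ $22 + 76 @ $24 = $9,546
Ending inventory: 71 @ $25 + 76 @ $23 + 80 @ $24 = $5,443

Ending inventory = $5,443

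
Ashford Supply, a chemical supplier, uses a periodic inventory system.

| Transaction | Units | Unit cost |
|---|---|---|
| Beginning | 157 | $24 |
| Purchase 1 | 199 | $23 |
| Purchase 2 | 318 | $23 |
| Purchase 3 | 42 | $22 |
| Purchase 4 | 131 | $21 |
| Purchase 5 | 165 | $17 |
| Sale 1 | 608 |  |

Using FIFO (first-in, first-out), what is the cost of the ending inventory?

Sale 1 (608) [FIFO — oldest first]: 157 @ $24 + 199 @ $23 + 252 @ $23 = $14,141
Ending inventory: 66 @ $23 + 42 @ $22 + 131 @ $21 + 165 @ $17 = $7,998
Check: goods available $22,139 = COGS $14,141 + ending $7,998

Ending inventory = $7,998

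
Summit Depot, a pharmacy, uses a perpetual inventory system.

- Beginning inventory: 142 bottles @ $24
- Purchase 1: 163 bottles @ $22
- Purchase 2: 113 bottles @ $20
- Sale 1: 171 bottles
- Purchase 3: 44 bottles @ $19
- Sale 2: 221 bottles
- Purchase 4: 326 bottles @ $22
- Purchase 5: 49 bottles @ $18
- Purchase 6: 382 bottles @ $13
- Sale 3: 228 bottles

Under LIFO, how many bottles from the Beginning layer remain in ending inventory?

Sale 1 (171) [LIFO — newest first]: 113 @ $20 + 58 @ $22 = $3,536
Sale 2 (221) [LIFO — newest first]: 44 @ $19 + 105 @ $22 + 72 @ $24 = $4,874
Sale 3 (228) [LIFO — newest first]: 228 @ $13 = $2,964
Total COGS = $3,536 + $4,874 + $2,964 = $11,374
Ending inventory: 70 @ $24 + 326 @ $22 + 49 @ $18 + 154 @ $13 = $11,736

70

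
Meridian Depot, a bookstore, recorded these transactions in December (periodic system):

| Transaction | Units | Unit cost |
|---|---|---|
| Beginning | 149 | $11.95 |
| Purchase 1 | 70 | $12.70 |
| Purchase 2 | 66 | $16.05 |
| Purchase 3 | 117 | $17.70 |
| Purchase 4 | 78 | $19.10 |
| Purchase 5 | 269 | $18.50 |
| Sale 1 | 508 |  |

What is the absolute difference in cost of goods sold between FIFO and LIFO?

FIFO COGS: 149 @ $11.95 + 70 @ $12.70 + 66 @ $16.05 + 117 @ $17.70 + 78 @ $19.10 + 28 @ $18.50 = $7,807.55
LIFO COGS: 269 @ $18.50 + 78 @ $19.10 + 117 @ $17.70 + 44 @ $16.05 = $9,243.40
Difference = |$7,807.55 − $9,243.40| = $1,435.85

$1,435.85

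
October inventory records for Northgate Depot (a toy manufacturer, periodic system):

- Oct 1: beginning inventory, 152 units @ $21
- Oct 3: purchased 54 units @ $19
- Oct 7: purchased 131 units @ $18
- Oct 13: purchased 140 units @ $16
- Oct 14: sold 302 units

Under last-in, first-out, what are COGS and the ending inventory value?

Oct 14, 302 sold [LIFO — newest first]: 140 @ $16 + 131 @ $18 + 31 @ $19 = $5,187
Ending inventory: 152 @ $21 + 23 @ $19 = $3,629
Check: goods available $8,816 = COGS $5,187 + ending $3,629

COGS = $5,187; ending inventory = $3,629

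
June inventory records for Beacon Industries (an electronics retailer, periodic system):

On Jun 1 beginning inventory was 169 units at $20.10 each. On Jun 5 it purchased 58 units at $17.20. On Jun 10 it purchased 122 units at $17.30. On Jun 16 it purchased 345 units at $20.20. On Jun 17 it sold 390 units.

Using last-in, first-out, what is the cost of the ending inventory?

Ending inventory = $5,726.60

Jun 17, 390 sold [LIFO — newest first]: 345 @ $20.20 + 45 @ $17.30 = $7,747.50
Ending inventory: 169 @ $20.10 + 58 @ $17.20 + 77 @ $17.30 = $5,726.60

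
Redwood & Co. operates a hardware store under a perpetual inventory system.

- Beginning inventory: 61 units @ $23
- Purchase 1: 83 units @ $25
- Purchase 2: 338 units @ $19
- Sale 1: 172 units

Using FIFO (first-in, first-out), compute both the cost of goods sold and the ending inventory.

COGS = $4,010; ending inventory = $5,890

Sale 1 (172) [FIFO — oldest first]: 61 @ $23 + 83 @ $25 + 28 @ $19 = $4,010
Ending inventory: 310 @ $19 = $5,890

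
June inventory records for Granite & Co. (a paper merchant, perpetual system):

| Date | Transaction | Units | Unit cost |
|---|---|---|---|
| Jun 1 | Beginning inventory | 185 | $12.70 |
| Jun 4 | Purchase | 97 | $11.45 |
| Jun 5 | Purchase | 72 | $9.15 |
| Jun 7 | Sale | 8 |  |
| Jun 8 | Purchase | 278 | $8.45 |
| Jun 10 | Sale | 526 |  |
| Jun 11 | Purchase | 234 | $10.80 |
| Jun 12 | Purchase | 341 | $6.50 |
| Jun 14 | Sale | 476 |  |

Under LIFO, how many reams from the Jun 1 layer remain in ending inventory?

98

Jun 7, 8 sold [LIFO — newest first]: 8 @ $9.15 = $73.20
Jun 10, 526 sold [LIFO — newest first]: 278 @ $8.45 + 64 @ $9.15 + 97 @ $11.45 + 87 @ $12.70 = $5,150.25
Jun 14, 476 sold [LIFO — newest first]: 341 @ $6.50 + 135 @ $10.80 = $3,674.50
Total COGS = $73.20 + $5,150.25 + $3,674.50 = $8,897.95
Ending inventory: 98 @ $12.70 + 99 @ $10.80 = $2,313.80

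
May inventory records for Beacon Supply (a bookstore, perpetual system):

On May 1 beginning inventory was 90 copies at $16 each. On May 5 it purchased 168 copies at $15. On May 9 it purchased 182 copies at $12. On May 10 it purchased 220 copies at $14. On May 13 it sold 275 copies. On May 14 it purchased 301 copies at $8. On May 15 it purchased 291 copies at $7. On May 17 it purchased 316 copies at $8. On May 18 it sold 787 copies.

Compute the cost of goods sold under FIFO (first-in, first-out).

May 13, 275 sold [FIFO — oldest first]: 90 @ $16 + 168 @ $15 + 17 @ $12 = $4,164
May 18, 787 sold [FIFO — oldest first]: 165 @ $12 + 220 @ $14 + 301 @ $8 + 101 @ $7 = $8,175
Total COGS = $4,164 + $8,175 = $12,339
Ending inventory: 190 @ $7 + 316 @ $8 = $3,858

COGS = $12,339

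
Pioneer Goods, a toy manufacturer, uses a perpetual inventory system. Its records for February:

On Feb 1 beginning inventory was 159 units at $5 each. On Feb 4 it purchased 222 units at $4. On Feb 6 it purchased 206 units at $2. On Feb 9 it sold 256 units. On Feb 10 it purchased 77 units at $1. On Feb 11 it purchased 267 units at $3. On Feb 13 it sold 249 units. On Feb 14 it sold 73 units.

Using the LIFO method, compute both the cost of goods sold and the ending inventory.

COGS = $1,468; ending inventory = $1,505

Feb 9, 256 sold [LIFO — newest first]: 206 @ $2 + 50 @ $4 = $612
Feb 13, 249 sold [LIFO — newest first]: 249 @ $3 = $747
Feb 14, 73 sold [LIFO — newest first]: 18 @ $3 + 55 @ $1 = $109
Total COGS = $612 + $747 + $109 = $1,468
Ending inventory: 159 @ $5 + 172 @ $4 + 22 @ $1 = $1,505
Check: goods available $2,973 = COGS $1,468 + ending $1,505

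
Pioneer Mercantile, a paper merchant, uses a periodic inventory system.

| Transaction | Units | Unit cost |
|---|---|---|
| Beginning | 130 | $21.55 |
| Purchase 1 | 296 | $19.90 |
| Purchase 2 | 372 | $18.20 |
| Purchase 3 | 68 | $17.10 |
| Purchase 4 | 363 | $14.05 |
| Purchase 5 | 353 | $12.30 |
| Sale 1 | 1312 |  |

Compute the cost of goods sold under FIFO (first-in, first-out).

COGS = $22,746.15

Sale 1 (1312) [FIFO — oldest first]: 130 @ $21.55 + 296 @ $19.90 + 372 @ $18.20 + 68 @ $17.10 + 363 @ $14.05 + 83 @ $12.30 = $22,746.15
Ending inventory: 270 @ $12.30 = $3,321.00
Check: goods available $26,067.15 = COGS $22,746.15 + ending $3,321.00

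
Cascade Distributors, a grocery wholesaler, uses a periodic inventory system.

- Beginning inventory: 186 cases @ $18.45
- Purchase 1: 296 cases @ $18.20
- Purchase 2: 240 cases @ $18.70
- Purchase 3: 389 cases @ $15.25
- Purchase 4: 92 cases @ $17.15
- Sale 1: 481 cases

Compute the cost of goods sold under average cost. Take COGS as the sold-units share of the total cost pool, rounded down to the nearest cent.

Sale 1, sell 481: 481/1203 × $20,816.95 → $8,323.31
Ending inventory (cost pool remaining) = $12,493.64
Check: goods available $20,816.95 = COGS $8,323.31 + ending $12,493.64

COGS = $8,323.31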